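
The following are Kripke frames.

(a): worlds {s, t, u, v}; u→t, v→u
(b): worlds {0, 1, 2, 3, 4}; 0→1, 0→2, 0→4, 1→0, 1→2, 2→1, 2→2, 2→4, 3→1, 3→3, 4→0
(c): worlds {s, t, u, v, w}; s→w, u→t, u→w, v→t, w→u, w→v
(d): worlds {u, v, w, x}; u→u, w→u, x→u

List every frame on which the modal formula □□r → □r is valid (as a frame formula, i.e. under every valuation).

Frame correspondent (Sahlqvist): ∀x ∀y (Rxy → ∃z (Rxz ∧ Rzy)) — i.e. density.
(a): fails — Rvu but no z with Rvz and Rzu.
(b): fails — R10 but no z with R1z and Rz0.
(c): fails — Rwu but no z with Rwz and Rzu.
(d): condition met.
Valid on: (d).

(d)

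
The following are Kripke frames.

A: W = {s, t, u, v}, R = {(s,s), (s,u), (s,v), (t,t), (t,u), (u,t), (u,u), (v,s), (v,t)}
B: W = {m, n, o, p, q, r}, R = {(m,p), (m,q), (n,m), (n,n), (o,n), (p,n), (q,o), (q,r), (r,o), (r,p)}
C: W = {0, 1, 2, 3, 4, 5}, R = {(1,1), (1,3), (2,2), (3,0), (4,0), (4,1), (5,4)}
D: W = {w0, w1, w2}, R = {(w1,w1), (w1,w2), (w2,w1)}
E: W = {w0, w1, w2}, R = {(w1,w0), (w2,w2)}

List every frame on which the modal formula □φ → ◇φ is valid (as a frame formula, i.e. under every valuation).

This is the axiom for seriality; its first-order frame correspondent is ∀x ∃y Rxy.
A: ✓.
B: ✓.
C: fails — world 0 has no successor.
D: fails — world w0 has no successor.
E: fails — world w0 has no successor.

A, B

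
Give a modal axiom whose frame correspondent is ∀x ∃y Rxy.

□q → ◇q

A defining formula is □q → ◇q (the D axiom).
Suppose □q→◇q is valid. At any x set V(q)=W. Then □q at x, so ◇q at x, so x has a successor.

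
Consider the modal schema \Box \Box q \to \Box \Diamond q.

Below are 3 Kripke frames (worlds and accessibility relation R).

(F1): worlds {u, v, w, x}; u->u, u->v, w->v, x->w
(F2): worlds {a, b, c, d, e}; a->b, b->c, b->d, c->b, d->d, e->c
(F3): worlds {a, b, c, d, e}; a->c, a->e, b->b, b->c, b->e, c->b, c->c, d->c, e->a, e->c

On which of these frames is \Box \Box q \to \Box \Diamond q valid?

The schema corresponds to a generalized confluence (Geach) condition: \forall x \forall z (xRz \to \exists w (x R^2 w \wedge zRw)).
(F1): fails — uRv but no t with uR²t and vRt.
(F2): holds.
(F3): holds.
Valid on: (F2), (F3).

(F2), (F3)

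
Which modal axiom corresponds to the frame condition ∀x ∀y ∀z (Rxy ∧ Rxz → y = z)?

◇ψ → □ψ

A defining formula is ◇ψ → □ψ (the CD axiom).
Suppose ◇ψ→□ψ is valid. Take Rxy, Rxz and set V(ψ)={y}. Then ◇ψ at x, so □ψ at x, so ψ at z, i.e. z=y.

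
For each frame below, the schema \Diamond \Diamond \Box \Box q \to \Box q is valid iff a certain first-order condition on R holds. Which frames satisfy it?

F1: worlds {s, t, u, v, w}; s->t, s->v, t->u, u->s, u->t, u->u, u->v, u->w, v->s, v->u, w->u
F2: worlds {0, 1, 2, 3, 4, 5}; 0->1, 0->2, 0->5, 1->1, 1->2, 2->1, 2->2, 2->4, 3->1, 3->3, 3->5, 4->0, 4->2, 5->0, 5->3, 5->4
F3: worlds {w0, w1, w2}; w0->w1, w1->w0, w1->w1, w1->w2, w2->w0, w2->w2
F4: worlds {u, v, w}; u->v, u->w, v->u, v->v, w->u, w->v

F3

The schema corresponds to a generalized confluence (Geach) condition: \forall x \forall y \forall z ((x R^2 y \wedge xRz) \to \exists w (y R^2 w \wedge z = w)).
F1: fails — sR²s, sRt but no w* with sR²w* and t=w*.
F2: fails — 0R²0, 0R5 but no w with 0R²w and 5=w.
F3: ✓.
F4: fails — uR²u, uRw but no t with uR²t and w=t.
Valid on: F3.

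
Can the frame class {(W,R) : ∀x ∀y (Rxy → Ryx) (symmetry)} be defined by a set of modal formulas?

Definable; q → □◇q defines it

The condition is symmetry. A defining modal formula is q → □◇q.
Suppose q→□◇q is valid. Take Rxy and set V(q)={x}. Then q at x, so □◇q at x, so ◇q at y, so some z with Ryz has q; z=x, i.e. Ryx.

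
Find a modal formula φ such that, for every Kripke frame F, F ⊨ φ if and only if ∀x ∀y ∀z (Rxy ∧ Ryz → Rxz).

This is transitivity; the standard corresponding axiom is 4: □r → □□r.

□r → □□r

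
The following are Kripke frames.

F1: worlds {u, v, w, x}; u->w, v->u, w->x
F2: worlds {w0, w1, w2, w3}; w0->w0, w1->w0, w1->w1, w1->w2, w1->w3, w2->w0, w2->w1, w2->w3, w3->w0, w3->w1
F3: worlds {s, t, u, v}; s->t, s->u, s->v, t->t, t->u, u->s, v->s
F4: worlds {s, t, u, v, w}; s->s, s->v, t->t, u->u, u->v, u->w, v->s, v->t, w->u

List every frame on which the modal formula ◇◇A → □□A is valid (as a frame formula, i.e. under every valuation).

F1

This is the axiom for a generalized confluence (Geach) condition; its first-order frame correspondent is ∀x ∀y ∀z ((xR²y ∧ xR²z) → ∃w (y = w ∧ z = w)).
F1: ✓.
F2: fails — w1R²w0, w1R²w1 but w0 ≠ w1.
F3: fails — sR²s, sR²t but s ≠ t.
F4: fails — sR²s, sR²t but s ≠ t.
Valid on: F1.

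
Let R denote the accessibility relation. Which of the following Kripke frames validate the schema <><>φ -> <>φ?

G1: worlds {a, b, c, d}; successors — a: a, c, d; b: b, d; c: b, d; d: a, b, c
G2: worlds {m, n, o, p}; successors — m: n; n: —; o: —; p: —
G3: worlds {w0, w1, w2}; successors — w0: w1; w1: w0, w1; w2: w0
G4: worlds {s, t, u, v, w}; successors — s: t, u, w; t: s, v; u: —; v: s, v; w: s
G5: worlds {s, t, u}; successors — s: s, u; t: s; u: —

The schema corresponds to transitivity: forall x forall y forall z (Rxy & Ryz -> Rxz).
G1: fails — Rcd and Rdc but not Rcc.
G2: holds.
G3: fails — Rw0w1 and Rw1w0 but not Rw0w0.
G4: fails — Rts and Rsw but not Rtw.
G5: fails — Rts and Rsu but not Rtu.

G2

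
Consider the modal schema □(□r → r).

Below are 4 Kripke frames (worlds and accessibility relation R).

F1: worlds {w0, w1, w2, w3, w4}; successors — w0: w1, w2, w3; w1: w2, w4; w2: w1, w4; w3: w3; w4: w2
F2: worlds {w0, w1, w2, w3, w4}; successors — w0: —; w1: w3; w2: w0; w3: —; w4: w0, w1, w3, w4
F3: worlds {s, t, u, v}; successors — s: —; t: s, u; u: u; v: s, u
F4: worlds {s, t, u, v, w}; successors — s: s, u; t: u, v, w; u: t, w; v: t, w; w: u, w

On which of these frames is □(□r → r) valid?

none

This is the axiom for shift-reflexivity; its first-order frame correspondent is ∀x ∀y (Rxy → Ryy).
F1: fails — Rw1w2 but not Rw2w2.
F2: fails — Rw1w3 but not Rw3w3.
F3: fails — Rvs but not Rss.
F4: fails — Rtv but not Rvv.
Valid on no frame.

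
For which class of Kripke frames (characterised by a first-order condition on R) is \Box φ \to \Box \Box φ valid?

transitivity

Suppose □φ→□□φ is valid. Take Rxy, Ryz and set V(φ)={w : Rxw}. Then □φ at x, so □□φ at x, so □φ at y, so φ at z, i.e. Rxz.
The converse is a direct semantic check.
Frame condition: \forall x \forall y \forall z (Rxy \wedge Ryz \to Rxz).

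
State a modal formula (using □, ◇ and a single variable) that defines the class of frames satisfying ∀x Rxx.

The condition is reflexivity. The T schema □ψ → ψ defines it.
Suppose □ψ→ψ is valid. At any x set V(ψ)={w : Rxw}. Then □ψ holds at x, so ψ holds at x, i.e. Rxx.

□ψ → ψ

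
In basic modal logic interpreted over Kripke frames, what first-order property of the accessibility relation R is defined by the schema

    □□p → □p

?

Density

Suppose □□p→□p is valid. Take Rxy and set V(p)={w : xR²w}. Then □□p at x, so □p at x, so p at y, i.e. ∃z(Rxz∧Rzy).
The converse is a direct semantic check.
So the correspondent is density.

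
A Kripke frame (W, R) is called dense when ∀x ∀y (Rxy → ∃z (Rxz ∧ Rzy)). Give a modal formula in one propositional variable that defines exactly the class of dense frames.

□□ψ → □ψ

A defining formula is □□ψ → □ψ (the C4 axiom).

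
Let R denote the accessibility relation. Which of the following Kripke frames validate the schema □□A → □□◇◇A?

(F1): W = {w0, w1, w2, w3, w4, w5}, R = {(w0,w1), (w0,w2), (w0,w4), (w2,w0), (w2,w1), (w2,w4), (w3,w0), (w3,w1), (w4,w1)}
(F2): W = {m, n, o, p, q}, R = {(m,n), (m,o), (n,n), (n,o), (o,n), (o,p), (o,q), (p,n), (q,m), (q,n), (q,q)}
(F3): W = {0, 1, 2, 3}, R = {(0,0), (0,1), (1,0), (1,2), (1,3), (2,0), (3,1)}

(F2), (F3)

Frame correspondent (Sahlqvist): ∀x ∀z (xR²z → ∃w (xR²w ∧ zR²w)) — i.e. a generalized confluence (Geach) condition.
(F1): fails — w0R²w1 but no w with w0R²w and w1R²w.
(F2): satisfies the condition.
(F3): satisfies the condition.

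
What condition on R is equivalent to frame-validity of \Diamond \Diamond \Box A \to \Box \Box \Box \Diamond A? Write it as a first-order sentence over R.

\forall x \forall y \forall z ((x R^2 y \wedge x R^3 z) \to \exists w (yRw \wedge zRw))

This is a Sahlqvist (Geach-type) schema ◇^2□^1A → □^3◇^1A.
First-order correspondent: \forall x \forall y \forall z ((x R^2 y \wedge x R^3 z) \to \exists w (yRw \wedge zRw)).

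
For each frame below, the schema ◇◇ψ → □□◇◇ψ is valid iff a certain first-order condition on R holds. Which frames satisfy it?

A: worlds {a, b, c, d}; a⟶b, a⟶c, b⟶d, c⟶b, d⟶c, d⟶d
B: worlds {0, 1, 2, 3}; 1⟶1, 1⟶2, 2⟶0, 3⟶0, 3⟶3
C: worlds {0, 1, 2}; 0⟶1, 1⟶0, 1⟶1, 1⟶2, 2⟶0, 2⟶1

This is the axiom for a generalized confluence (Geach) condition; its first-order frame correspondent is ∀x ∀y ∀z ((xR²y ∧ xR²z) → ∃w (y = w ∧ zR²w)).
A: fails — aR²b, aR²b but no w with b=w and bR²w.
B: fails — 1R²0, 1R²0 but no w with 0=w and 0R²w.
C: satisfies the condition.
Valid on: C.

C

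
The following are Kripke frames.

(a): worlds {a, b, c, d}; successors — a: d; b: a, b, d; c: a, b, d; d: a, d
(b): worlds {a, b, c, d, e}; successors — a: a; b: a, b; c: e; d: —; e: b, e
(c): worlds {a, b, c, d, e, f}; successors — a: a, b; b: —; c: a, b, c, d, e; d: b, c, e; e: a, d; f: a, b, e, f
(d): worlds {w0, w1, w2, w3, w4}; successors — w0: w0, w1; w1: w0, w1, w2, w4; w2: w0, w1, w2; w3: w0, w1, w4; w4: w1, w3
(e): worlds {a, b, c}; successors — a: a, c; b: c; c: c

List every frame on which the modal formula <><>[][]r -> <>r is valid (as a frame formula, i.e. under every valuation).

(a), (d), (e)

The schema corresponds to a generalized confluence (Geach) condition: forall x forall y (x R^2 y -> exists w (y R^2 w & xRw)).
(a): condition met.
(b): fails — cR²b but no w with bR²w and cRw.
(c): fails — aR²b but no w with bR²w and aRw.
(d): condition met.
(e): condition met.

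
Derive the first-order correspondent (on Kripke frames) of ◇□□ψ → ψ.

This is a Sahlqvist (Geach-type) schema ◇^1□^2ψ → □^0◇^0ψ.
Minimal-valuation argument: fix x; take any y with xR^1y and any z with xR^0z. Set V(ψ) to the set of worlds R-reachable from y in exactly 2 steps. Then □^2ψ holds at y, so the antecedent holds at x; validity forces ◇^0ψ at z, giving a w with zR^0w and yR^2w.
First-order correspondent: ∀x ∀y (xRy → ∃w (yR²w ∧ x = w)).

∀x ∀y (xRy → ∃w (yR²w ∧ x = w))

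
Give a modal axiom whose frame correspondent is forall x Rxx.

□ψ → ψ

This is reflexivity; the standard corresponding axiom is T: □ψ → ψ.
Suppose □ψ→ψ is valid. At any x set V(ψ)={w : Rxw}. Then □ψ holds at x, so ψ holds at x, i.e. Rxx.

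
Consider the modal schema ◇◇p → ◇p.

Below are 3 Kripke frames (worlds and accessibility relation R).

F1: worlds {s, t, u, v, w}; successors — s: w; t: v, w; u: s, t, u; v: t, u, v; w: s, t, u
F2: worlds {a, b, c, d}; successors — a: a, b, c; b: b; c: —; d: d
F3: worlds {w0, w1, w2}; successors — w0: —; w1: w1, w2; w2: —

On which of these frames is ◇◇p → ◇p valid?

F2, F3

The schema corresponds to a generalized confluence (Geach) condition: ∀x ∀y (xR²y → ∃w (y = w ∧ xRw)).
F1: fails — sR²s but no w* with s=w* and sRw*.
F2: satisfies the condition.
F3: satisfies the condition.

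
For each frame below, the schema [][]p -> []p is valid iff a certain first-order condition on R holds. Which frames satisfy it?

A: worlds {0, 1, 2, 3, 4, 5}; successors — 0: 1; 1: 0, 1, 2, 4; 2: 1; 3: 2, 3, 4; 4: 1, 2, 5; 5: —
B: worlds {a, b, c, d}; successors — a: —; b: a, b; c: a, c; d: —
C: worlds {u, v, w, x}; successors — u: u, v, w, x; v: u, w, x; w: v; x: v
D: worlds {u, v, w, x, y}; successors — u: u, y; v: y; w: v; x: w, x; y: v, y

The schema corresponds to density: forall x forall y (Rxy -> exists z (Rxz & Rzy)).
A: fails — R45 but no z with R4z and Rz5.
B: satisfies the condition.
C: fails — Rwv but no z with Rwz and Rzv.
D: fails — Rwv but no z with Rwz and Rzv.

B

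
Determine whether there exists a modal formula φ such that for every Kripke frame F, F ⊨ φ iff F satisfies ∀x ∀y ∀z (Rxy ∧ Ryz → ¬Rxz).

No — not modally definable

Any modally definable frame class is closed under surjective bounded morphisms.
The 3-cycle (worlds s,t,u with s→t→u→s) is intransitive. Mapping every world to a single reflexive point • is a surjective bounded morphism; the reflexive point is not intransitive (R••∧R•• but R••).
So no modal formula (or set of formulas) defines exactly the intransitive frames.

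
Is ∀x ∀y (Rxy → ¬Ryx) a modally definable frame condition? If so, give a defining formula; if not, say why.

No — not modally definable

Modal frame validity is preserved under surjective bounded morphisms.
The 3-cycle (worlds a,b,c with a→b→c→a) is asymmetric. Mapping every world to a single reflexive point • is a surjective bounded morphism, and the reflexive point is not asymmetric (R•• but asymmetry requires ¬R••).
Hence asymmetry is not modally definable.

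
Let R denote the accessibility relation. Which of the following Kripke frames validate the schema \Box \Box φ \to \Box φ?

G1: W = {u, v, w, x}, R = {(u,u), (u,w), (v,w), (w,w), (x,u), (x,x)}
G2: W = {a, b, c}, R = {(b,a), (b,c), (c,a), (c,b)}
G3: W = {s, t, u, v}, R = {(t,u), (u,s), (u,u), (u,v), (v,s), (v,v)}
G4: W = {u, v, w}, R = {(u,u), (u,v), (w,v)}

The schema corresponds to density: \forall x \forall y (Rxy \to \exists z (Rxz \wedge Rzy)).
G1: holds.
G2: fails — Rcb but no z with Rcz and Rzb.
G3: holds.
G4: fails — Rwv but no z with Rwz and Rzv.

G1, G3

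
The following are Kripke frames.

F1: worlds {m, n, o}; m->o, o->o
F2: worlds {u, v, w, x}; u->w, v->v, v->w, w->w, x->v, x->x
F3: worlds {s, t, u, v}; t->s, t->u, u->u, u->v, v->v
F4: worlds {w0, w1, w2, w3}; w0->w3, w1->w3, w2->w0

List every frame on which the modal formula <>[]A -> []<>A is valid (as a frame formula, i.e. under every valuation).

F1, F2

This is the axiom for convergence; its first-order frame correspondent is forall x forall y forall z (Rxy & Rxz -> exists w (Ryw & Rzw)).
F1: ✓.
F2: ✓.
F3: fails — Rts and Rts but s and s have no common successor.
F4: fails — Rw0w3 and Rw0w3 but w3 and w3 have no common successor.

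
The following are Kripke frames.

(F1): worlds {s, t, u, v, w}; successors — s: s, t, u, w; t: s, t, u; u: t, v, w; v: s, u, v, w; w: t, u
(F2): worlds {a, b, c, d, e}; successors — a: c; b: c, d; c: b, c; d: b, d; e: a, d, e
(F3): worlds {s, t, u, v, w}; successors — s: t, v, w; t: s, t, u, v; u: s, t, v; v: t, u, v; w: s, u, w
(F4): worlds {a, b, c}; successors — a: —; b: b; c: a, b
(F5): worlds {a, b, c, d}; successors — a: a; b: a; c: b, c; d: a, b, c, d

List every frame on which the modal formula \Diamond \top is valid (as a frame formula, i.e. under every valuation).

(F1), (F2), (F3), (F5)

Frame correspondent (Sahlqvist): \forall x \exists y Rxy — i.e. seriality.
(F1): satisfies the condition.
(F2): satisfies the condition.
(F3): satisfies the condition.
(F4): fails — world a has no successor.
(F5): satisfies the condition.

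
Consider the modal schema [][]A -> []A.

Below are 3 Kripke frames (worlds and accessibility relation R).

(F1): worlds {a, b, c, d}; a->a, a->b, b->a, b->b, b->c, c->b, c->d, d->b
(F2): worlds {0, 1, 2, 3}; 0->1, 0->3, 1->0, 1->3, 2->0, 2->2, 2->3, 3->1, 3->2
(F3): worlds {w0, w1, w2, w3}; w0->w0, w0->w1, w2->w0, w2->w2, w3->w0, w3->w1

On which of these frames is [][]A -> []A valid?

(F3)

This is the axiom for density; its first-order frame correspondent is forall x forall y (Rxy -> exists z (Rxz & Rzy)).
(F1): fails — Rcd but no z with Rcz and Rzd.
(F2): fails — R10 but no z with R1z and Rz0.
(F3): holds.
Valid on: (F3).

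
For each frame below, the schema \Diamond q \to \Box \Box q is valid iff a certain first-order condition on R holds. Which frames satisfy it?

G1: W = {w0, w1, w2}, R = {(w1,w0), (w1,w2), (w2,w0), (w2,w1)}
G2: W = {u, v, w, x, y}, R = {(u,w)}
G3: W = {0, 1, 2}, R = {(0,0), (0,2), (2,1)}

G2

Frame correspondent (Sahlqvist): \forall x \forall y \forall z ((xRy \wedge x R^2 z) \to \exists w (y = w \wedge z = w)) — i.e. a generalized confluence (Geach) condition.
G1: fails — w1Rw0, w1R²w1 but w0 ≠ w1.
G2: ✓.
G3: fails — 0R0, 0R²1 but 0 ≠ 1.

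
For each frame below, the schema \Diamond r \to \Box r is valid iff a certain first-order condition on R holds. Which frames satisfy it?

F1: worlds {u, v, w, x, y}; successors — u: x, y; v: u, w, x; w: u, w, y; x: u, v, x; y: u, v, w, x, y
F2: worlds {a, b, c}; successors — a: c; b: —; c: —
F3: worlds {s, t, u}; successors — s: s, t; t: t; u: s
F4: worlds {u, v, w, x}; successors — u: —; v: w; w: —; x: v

F2, F4

This is the axiom for partial functionality; its first-order frame correspondent is \forall x \forall y \forall z (Rxy \wedge Rxz \to y = z).
F1: fails — u sees both x and y.
F2: ✓.
F3: fails — s sees both s and t.
F4: ✓.
Valid on: F2, F4.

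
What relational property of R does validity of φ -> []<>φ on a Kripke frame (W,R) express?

Suppose φ→□◇φ is valid. Take Rxy and set V(φ)={x}. Then φ at x, so □◇φ at x, so ◇φ at y, so some z with Ryz has φ; z=x, i.e. Ryx.
Conversely, on a frame with symmetry the schema holds at every world under every valuation.
Frame condition: forall x forall y (Rxy -> Ryx).

symmetry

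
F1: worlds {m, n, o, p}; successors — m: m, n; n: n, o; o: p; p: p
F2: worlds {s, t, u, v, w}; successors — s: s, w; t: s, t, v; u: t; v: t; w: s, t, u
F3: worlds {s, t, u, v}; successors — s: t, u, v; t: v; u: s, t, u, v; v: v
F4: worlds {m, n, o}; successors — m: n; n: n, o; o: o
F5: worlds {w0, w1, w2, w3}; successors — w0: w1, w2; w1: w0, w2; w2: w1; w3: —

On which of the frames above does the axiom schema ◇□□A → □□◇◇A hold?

Frame correspondent (Sahlqvist): ∀x ∀y ∀z ((xRy ∧ xR²z) → ∃w (yR²w ∧ zR²w)) — i.e. a generalized confluence (Geach) condition.
F1: fails — mRm, mR²o but no w with mR²w and oR²w.
F2: holds.
F3: holds.
F4: holds.
F5: holds.
Valid on: F2, F3, F4, F5.

F2, F3, F4, F5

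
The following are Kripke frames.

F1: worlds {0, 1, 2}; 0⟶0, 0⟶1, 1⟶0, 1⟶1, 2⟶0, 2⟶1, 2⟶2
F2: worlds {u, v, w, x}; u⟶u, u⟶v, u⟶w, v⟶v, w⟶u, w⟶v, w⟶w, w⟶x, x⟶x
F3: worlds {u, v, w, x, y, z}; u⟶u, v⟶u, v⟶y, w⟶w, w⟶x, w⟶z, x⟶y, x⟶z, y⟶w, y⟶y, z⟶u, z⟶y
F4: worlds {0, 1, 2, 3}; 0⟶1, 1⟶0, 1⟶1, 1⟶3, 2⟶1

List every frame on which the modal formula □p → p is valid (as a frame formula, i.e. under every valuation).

This is the axiom for reflexivity; its first-order frame correspondent is ∀x Rxx.
F1: satisfies the condition.
F2: satisfies the condition.
F3: fails — world v does not see itself.
F4: fails — world 0 does not see itself.

F1, F2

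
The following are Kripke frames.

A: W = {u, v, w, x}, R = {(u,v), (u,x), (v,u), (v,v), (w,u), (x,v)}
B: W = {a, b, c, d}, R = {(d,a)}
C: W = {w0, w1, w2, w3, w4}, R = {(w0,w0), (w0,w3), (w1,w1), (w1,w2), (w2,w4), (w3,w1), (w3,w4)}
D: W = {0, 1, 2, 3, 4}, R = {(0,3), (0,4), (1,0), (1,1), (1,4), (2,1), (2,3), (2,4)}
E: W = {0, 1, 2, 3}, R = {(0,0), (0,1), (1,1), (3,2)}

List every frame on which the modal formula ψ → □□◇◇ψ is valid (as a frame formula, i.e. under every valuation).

This is the axiom for a generalized confluence (Geach) condition; its first-order frame correspondent is ∀x ∀z (xR²z → ∃w (x = w ∧ zR²w)).
A: fails — wR²v but no t with w=t and vR²t.
B: ✓.
C: fails — w0R²w1 but no w with w0=w and w1R²w.
D: fails — 1R²0 but no w with 1=w and 0R²w.
E: fails — 0R²1 but no w with 0=w and 1R²w.
Valid on: B.

B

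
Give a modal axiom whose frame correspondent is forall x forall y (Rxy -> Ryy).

The condition is shift-reflexivity. The T□ schema □(□r → r) defines it.
Suppose □(□r→r) is valid. Take Rxy and set V(r)={w : Ryw}. Then at y, □r holds; since □(□r→r) at x, □r→r at y, so r at y, i.e. Ryy.

□(□r → r)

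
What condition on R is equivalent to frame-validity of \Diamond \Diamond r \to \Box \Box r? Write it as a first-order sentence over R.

\forall x \forall y \forall z ((x R^2 y \wedge x R^2 z) \to \exists w (y = w \wedge z = w))

This is a Sahlqvist (Geach-type) schema ◇^2□^0r → □^2◇^0r.
Minimal-valuation argument: fix x; take any y with xR^2y and any z with xR^2z. Set V(r) to the set of worlds R-reachable from y in exactly 0 steps. Then □^0r holds at y, so the antecedent holds at x; validity forces ◇^0r at z, giving a w with zR^0w and yR^0w.
First-order correspondent: \forall x \forall y \forall z ((x R^2 y \wedge x R^2 z) \to \exists w (y = w \wedge z = w)).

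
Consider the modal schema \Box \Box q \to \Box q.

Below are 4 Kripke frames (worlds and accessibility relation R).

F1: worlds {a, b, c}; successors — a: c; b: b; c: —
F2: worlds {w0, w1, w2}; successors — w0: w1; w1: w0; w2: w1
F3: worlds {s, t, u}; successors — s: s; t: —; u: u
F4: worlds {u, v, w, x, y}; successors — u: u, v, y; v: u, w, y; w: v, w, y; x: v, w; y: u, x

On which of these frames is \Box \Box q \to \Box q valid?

This is the axiom for density; its first-order frame correspondent is \forall x \forall y (Rxy \to \exists z (Rxz \wedge Rzy)).
F1: fails — Rac but no z with Raz and Rzc.
F2: fails — Rw0w1 but no z with Rw0z and Rzw1.
F3: satisfies the condition.
F4: fails — Ryx but no z with Ryz and Rzx.

F3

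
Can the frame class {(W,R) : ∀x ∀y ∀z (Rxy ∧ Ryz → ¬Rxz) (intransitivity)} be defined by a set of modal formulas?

Modal frame validity is preserved under surjective bounded morphisms.
The 5-cycle (worlds 0,1,2,3,4 with 0→1→2→3→4→0) is intransitive. Mapping every world to a single reflexive point • is a surjective bounded morphism; the reflexive point is not intransitive (R••∧R•• but R••).
Hence intransitivity is not modally definable.

No — not modally definable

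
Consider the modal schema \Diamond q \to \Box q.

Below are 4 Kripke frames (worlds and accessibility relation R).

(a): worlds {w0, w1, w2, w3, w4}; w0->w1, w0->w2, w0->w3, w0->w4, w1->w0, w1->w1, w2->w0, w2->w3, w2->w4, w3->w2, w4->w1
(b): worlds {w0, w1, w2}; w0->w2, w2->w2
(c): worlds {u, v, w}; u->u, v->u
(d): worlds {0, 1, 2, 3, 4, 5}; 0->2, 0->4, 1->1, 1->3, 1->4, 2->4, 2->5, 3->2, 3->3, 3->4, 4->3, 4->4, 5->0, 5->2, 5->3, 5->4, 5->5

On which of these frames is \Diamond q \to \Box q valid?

(b), (c)

Frame correspondent (Sahlqvist): \forall x \forall y \forall z (Rxy \wedge Rxz \to y = z) — i.e. partial functionality.
(a): fails — w0 sees both w1 and w2.
(b): ✓.
(c): ✓.
(d): fails — 0 sees both 2 and 4.
Valid on: (b), (c).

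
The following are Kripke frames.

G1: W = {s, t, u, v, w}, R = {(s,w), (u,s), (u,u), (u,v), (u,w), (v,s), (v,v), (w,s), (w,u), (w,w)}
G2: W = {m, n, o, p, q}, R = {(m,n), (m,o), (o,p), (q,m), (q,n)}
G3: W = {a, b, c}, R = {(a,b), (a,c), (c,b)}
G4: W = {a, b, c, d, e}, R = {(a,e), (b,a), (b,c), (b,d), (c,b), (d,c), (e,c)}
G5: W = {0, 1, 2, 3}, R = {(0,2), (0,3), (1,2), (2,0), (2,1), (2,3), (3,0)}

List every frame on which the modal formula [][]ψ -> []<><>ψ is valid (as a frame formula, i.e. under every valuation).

G1, G5

This is the axiom for a generalized confluence (Geach) condition; its first-order frame correspondent is forall x forall z (xRz -> exists w (x R^2 w & z R^2 w)).
G1: condition met.
G2: fails — mRn but no w with mR²w and nR²w.
G3: fails — aRb but no w with aR²w and bR²w.
G4: fails — aRe but no w with aR²w and eR²w.
G5: condition met.
Valid on: G1, G5.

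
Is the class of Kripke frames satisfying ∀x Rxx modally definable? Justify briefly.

Yes: it is reflexivity, defined by the T schema □p → p.

Yes — defined by □p → p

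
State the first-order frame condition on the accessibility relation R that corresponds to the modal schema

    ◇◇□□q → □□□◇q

∀x ∀y ∀z ((xR²y ∧ xR³z) → ∃w (yR²w ∧ zRw))

This is a Sahlqvist (Geach-type) schema ◇^2□^2q → □^3◇^1q.
First-order correspondent: ∀x ∀y ∀z ((xR²y ∧ xR³z) → ∃w (yR²w ∧ zRw)).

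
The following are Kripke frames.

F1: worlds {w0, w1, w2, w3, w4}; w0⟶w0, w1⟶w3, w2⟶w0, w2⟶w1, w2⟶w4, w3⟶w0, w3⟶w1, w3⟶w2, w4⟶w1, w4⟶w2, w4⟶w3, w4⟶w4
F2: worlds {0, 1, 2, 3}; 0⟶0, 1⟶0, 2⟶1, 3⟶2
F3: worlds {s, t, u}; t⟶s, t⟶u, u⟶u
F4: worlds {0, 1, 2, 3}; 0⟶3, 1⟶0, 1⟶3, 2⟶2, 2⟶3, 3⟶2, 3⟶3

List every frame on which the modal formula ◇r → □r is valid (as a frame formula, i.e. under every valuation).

F2

This is the axiom for partial functionality; its first-order frame correspondent is ∀x ∀y ∀z (Rxy ∧ Rxz → y = z).
F1: fails — w2 sees both w0 and w1.
F2: satisfies the condition.
F3: fails — t sees both s and u.
F4: fails — 1 sees both 0 and 3.
Valid on: F2.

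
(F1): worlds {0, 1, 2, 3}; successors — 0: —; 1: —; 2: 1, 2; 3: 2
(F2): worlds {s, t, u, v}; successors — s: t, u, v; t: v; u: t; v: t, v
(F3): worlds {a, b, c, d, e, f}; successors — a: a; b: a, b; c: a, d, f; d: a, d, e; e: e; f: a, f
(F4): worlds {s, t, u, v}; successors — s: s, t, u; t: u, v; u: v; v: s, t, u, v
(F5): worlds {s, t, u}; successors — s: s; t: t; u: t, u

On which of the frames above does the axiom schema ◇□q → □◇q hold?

Frame correspondent (Sahlqvist): ∀x ∀y ∀z (Rxy ∧ Rxz → ∃w (Ryw ∧ Rzw)) — i.e. convergence.
(F1): fails — R22 and R21 but 2 and 1 have no common successor.
(F2): fails — Rsu and Rst but u and t have no common successor.
(F3): fails — Rde and Rda but e and a have no common successor.
(F4): fails — Rsu and Rss but u and s have no common successor.
(F5): holds.
Valid on: (F5).

(F5)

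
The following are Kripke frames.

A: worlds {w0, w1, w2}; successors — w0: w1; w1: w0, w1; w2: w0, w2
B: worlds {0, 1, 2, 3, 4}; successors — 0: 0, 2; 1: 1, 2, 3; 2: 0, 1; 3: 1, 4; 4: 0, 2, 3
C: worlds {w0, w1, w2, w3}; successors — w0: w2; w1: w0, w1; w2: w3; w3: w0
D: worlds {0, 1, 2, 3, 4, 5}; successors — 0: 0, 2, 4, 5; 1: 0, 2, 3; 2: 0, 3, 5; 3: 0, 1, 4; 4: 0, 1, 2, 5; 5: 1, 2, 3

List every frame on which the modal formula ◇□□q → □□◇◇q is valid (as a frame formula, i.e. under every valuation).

A, B, D

Frame correspondent (Sahlqvist): ∀x ∀y ∀z ((xRy ∧ xR²z) → ∃w (yR²w ∧ zR²w)) — i.e. a generalized confluence (Geach) condition.
A: holds.
B: holds.
C: fails — w0Rw2, w0R²w3 but no w with w2R²w and w3R²w.
D: holds.
Valid on: A, B, D.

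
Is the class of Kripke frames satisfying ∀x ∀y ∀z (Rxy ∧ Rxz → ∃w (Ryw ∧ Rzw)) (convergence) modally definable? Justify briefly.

The condition is convergence. A defining modal formula is ◇□q → □◇q.
Suppose ◇□q→□◇q is valid. Take Rxy, Rxz and set V(q)={w : Ryw}. Then □q at y so ◇□q at x, so □◇q at x, so ◇q at z, giving w with Rzw and Ryw.

Yes — defined by ◇□q → □◇q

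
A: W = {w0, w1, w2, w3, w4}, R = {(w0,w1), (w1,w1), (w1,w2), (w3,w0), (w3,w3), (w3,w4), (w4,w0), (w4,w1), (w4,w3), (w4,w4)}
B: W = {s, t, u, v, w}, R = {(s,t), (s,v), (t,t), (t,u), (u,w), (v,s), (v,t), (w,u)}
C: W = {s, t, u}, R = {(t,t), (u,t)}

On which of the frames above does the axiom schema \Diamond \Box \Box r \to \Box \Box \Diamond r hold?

The schema corresponds to a generalized confluence (Geach) condition: \forall x \forall y \forall z ((xRy \wedge x R^2 z) \to \exists w (y R^2 w \wedge zRw)).
A: fails — w0Rw1, w0R²w2 but no w with w1R²w and w2Rw.
B: fails — sRv, sR²u but no w* with vR²w* and uRw*.
C: holds.
Valid on: C.

C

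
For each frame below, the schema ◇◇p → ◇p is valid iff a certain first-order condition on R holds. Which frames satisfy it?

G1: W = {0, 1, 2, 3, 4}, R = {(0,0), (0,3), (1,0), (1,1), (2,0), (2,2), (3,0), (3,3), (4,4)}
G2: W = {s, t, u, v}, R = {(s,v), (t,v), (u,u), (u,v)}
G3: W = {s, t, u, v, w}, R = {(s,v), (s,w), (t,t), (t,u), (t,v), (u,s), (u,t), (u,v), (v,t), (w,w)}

The schema corresponds to transitivity: ∀x ∀y ∀z (Rxy ∧ Ryz → Rxz).
G1: fails — R10 and R03 but not R13.
G2: condition met.
G3: fails — Rut and Rtu but not Ruu.
Valid on: G2.

G2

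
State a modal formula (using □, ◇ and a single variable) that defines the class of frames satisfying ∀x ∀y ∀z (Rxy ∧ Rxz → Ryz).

This is the Euclidean property; the standard corresponding axiom is 5: ◇s → □◇s.
Suppose ◇s→□◇s is valid. Take Rxy, Rxz and set V(s)={y}. Then ◇s at x, so □◇s at x, so ◇s at z, so some w with Rzw has s; w=y, i.e. Rzy. By symmetry of the argument, Ryz.

◇s → □◇s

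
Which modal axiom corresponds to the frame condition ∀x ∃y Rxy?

This is seriality; the standard corresponding axiom is D: □q → ◇q.
Suppose □q→◇q is valid. At any x set V(q)=W. Then □q at x, so ◇q at x, so x has a successor.

□q → ◇q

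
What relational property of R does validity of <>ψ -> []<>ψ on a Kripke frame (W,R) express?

The Euclidean property

Suppose ◇ψ→□◇ψ is valid. Take Rxy, Rxz and set V(ψ)={y}. Then ◇ψ at x, so □◇ψ at x, so ◇ψ at z, so some w with Rzw has ψ; w=y, i.e. Rzy. By symmetry of the argument, Ryz.
The converse is a direct semantic check.
Frame condition: forall x forall y forall z (Rxy & Rxz -> Ryz).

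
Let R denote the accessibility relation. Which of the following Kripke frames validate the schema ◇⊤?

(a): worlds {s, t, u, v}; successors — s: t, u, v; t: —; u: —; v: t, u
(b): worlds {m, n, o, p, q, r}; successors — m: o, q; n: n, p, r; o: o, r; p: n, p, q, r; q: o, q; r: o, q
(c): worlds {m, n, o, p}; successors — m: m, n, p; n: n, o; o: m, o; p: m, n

This is the axiom for seriality; its first-order frame correspondent is ∀x ∃y Rxy.
(a): fails — world t has no successor.
(b): holds.
(c): holds.

(b), (c)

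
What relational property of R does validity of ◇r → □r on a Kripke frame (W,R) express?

This schema is the CD axiom.
It corresponds to partial functionality: ∀x ∀y ∀z (Rxy ∧ Rxz → y = z).

partial functionality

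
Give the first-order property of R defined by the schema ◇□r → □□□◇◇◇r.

∀x ∀y ∀z ((xRy ∧ xR³z) → ∃w (yRw ∧ zR³w))

This is a Sahlqvist (Geach-type) schema ◇^1□^1r → □^3◇^3r.
Minimal-valuation argument: fix x; take any y with xR^1y and any z with xR^3z. Set V(r) to the set of worlds R-reachable from y in exactly 1 step. Then □^1r holds at y, so the antecedent holds at x; validity forces ◇^3r at z, giving a w with zR^3w and yR^1w.
First-order correspondent: ∀x ∀y ∀z ((xRy ∧ xR³z) → ∃w (yRw ∧ zR³w)).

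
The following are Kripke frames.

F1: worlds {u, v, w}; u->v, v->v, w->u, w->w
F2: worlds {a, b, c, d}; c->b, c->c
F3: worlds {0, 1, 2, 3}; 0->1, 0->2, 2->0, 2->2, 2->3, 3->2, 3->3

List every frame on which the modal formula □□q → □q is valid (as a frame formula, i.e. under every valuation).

Frame correspondent (Sahlqvist): ∀x ∀y (Rxy → ∃z (Rxz ∧ Rzy)) — i.e. density.
F1: satisfies the condition.
F2: satisfies the condition.
F3: fails — R01 but no z with R0z and Rz1.

F1, F2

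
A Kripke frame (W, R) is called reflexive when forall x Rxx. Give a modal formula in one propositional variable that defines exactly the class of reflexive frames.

□r → r

The condition is reflexivity. The T schema □r → r defines it.
Suppose □r→r is valid. At any x set V(r)={w : Rxw}. Then □r holds at x, so r holds at x, i.e. Rxx.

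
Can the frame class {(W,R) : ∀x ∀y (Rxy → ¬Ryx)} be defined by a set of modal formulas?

Not definable by any modal formula

Modal frame validity is preserved under surjective bounded morphisms.
The 3-cycle (worlds s,t,u with s→t→u→s) is asymmetric. Mapping every world to a single reflexive point • is a surjective bounded morphism, and the reflexive point is not asymmetric (R•• but asymmetry requires ¬R••).
So the class is not modally definable.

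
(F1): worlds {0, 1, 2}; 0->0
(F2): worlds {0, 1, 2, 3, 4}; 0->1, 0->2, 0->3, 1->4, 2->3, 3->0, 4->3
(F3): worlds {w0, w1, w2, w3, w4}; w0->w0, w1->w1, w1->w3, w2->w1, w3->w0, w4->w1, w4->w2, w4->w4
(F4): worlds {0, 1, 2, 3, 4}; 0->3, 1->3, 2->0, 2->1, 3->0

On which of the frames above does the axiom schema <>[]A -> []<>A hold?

The schema corresponds to convergence: forall x forall y forall z (Rxy & Rxz -> exists w (Ryw & Rzw)).
(F1): holds.
(F2): fails — R02 and R01 but 2 and 1 have no common successor.
(F3): fails — Rw1w1 and Rw1w3 but w1 and w3 have no common successor.
(F4): holds.

(F1), (F4)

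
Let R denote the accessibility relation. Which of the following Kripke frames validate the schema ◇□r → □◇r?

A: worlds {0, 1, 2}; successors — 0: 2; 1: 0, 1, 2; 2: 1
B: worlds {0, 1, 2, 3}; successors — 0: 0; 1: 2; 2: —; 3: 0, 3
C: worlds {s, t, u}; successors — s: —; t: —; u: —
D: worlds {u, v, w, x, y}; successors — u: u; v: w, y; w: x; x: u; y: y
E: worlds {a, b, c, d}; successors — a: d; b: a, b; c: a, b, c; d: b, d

C

This is the axiom for convergence; its first-order frame correspondent is ∀x ∀y ∀z (Rxy ∧ Rxz → ∃w (Ryw ∧ Rzw)).
A: fails — R10 and R12 but 0 and 2 have no common successor.
B: fails — R12 and R12 but 2 and 2 have no common successor.
C: satisfies the condition.
D: fails — Rvw and Rvy but w and y have no common successor.
E: fails — Rbb and Rba but b and a have no common successor.
Valid on: C.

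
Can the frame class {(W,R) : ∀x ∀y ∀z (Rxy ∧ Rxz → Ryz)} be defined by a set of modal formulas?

Definable; ◇q → □◇q defines it

The condition is the Euclidean property. A defining modal formula is ◇q → □◇q.
Suppose ◇q→□◇q is valid. Take Rxy, Rxz and set V(q)={y}. Then ◇q at x, so □◇q at x, so ◇q at z, so some w with Rzw has q; w=y, i.e. Rzy. By symmetry of the argument, Ryz.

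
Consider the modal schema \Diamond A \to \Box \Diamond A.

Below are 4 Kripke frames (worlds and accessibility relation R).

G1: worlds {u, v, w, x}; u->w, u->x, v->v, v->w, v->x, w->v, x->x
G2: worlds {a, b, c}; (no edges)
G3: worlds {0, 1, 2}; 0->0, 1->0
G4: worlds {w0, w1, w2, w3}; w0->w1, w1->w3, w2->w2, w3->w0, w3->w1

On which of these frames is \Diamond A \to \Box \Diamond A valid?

Frame correspondent (Sahlqvist): \forall x \forall y \forall z (Rxy \wedge Rxz \to Ryz) — i.e. the Euclidean property.
G1: fails — Ruw and Ruw but not Rww.
G2: condition met.
G3: condition met.
G4: fails — Rw0w1 and Rw0w1 but not Rw1w1.
Valid on: G2, G3.

G2, G3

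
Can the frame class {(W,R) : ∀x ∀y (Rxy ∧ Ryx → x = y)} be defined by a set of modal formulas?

Modal frame validity is preserved under surjective bounded morphisms.
The 6-cycle (worlds 0,1,2,3,4,5 with 0→1→2→3→4→5→0) is antisymmetric. Sending even-indexed worlds to s and odd-indexed worlds to t is a surjective bounded morphism onto the two-world frame with s↔t, which is not antisymmetric.
Hence antisymmetry is not modally definable.

Not definable by any modal formula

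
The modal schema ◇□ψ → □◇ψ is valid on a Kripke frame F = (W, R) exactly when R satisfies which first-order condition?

This schema is the .2 axiom.
Its frame correspondent is convergence — ∀x ∀y ∀z (Rxy ∧ Rxz → ∃w (Ryw ∧ Rzw)).

convergence: ∀x ∀y ∀z (Rxy ∧ Rxz → ∃w (Ryw ∧ Rzw))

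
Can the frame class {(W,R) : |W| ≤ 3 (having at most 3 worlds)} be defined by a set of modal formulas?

Modal frame validity is preserved under disjoint unions.
Any modal formula valid on each of 4 disjoint one-world frames is valid on their disjoint union (validity is preserved under disjoint unions). Each one-world frame has |W|=1≤3, but the union has |W|=4.
So the class is not modally definable.

No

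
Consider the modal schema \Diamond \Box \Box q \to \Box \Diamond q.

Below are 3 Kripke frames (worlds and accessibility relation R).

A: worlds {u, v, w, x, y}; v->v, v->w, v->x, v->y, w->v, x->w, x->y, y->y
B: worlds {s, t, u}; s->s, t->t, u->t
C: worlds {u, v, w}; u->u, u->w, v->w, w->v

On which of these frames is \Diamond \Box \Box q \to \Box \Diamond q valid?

This is the axiom for a generalized confluence (Geach) condition; its first-order frame correspondent is \forall x \forall y \forall z ((xRy \wedge xRz) \to \exists w (y R^2 w \wedge zRw)).
A: fails — vRy, vRw but no t with yR²t and wRt.
B: holds.
C: fails — uRw, uRw but no t with wR²t and wRt.

B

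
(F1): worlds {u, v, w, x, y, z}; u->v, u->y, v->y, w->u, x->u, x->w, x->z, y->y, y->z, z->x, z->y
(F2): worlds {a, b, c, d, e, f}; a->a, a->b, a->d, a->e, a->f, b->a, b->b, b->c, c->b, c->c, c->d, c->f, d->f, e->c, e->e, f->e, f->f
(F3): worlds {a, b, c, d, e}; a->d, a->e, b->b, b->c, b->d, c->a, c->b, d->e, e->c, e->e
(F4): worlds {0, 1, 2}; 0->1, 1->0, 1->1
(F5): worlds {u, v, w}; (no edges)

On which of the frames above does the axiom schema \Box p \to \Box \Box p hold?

(F5)

This is the axiom for transitivity; its first-order frame correspondent is \forall x \forall y \forall z (Rxy \wedge Ryz \to Rxz).
(F1): fails — Rwu and Ruv but not Rwv.
(F2): fails — Rbc and Rcd but not Rbd.
(F3): fails — Rbc and Rca but not Rba.
(F4): fails — R01 and R10 but not R00.
(F5): condition met.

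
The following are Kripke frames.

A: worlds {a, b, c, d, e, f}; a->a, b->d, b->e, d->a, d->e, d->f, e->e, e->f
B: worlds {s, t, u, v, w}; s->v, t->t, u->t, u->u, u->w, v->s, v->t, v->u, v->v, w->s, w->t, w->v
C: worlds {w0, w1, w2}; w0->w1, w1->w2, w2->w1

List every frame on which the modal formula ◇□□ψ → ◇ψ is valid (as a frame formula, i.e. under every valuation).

B, C

The schema corresponds to a generalized confluence (Geach) condition: ∀x ∀y (xRy → ∃w (yR²w ∧ xRw)).
A: fails — dRf but no w with fR²w and dRw.
B: condition met.
C: condition met.
Valid on: B, C.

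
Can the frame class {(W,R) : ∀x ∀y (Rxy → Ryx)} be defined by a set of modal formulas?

The condition is symmetry. A defining modal formula is p → □◇p.

Yes — defined by p → □◇p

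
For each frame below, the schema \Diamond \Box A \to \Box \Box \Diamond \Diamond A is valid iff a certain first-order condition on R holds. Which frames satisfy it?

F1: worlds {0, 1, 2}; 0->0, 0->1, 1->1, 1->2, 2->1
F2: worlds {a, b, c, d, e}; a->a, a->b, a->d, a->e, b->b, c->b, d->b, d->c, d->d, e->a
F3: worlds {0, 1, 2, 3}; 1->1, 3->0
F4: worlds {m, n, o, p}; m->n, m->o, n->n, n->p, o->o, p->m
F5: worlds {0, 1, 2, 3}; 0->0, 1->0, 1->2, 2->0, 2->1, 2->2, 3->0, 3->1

This is the axiom for a generalized confluence (Geach) condition; its first-order frame correspondent is \forall x \forall y \forall z ((xRy \wedge x R^2 z) \to \exists w (yRw \wedge z R^2 w)).
F1: ✓.
F2: fails — aRe, aR²b but no w with eRw and bR²w.
F3: ✓.
F4: fails — mRn, mR²o but no w with nRw and oR²w.
F5: ✓.

F1, F3, F5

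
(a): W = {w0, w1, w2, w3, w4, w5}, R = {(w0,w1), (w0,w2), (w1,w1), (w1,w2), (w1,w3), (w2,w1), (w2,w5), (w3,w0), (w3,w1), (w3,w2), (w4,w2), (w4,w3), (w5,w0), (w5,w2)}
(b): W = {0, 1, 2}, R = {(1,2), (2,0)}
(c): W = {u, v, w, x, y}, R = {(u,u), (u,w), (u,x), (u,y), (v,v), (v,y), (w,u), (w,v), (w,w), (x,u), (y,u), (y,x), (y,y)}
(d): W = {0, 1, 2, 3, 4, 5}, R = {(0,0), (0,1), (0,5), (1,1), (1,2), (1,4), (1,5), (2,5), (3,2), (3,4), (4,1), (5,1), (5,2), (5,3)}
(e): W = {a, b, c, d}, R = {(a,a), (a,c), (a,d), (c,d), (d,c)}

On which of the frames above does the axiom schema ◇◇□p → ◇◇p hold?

Frame correspondent (Sahlqvist): ∀x ∀y (xR²y → ∃w (yRw ∧ xR²w)) — i.e. a generalized confluence (Geach) condition.
(a): condition met.
(b): fails — 1R²0 but no w with 0Rw and 1R²w.
(c): condition met.
(d): fails — 2R²2 but no w with 2Rw and 2R²w.
(e): fails — cR²c but no w with cRw and cR²w.

(a), (c)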